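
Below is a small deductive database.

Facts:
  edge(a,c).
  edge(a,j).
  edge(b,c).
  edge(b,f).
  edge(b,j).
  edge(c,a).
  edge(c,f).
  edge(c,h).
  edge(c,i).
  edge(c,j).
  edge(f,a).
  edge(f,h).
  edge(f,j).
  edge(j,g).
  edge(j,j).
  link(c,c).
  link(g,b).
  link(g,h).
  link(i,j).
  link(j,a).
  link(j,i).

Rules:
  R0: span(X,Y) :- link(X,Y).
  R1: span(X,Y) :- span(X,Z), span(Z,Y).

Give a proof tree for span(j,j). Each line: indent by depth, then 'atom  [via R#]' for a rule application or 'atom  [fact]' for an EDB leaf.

round 1: derive span(c,c) via R0 from link(c,c)
round 1: derive span(g,b) via R0 from link(g,b)
round 1: derive span(g,h) via R0 from link(g,h)
round 1: derive span(i,j) via R0 from link(i,j)
round 1: derive span(j,a) via R0 from link(j,a)
round 1: derive span(j,i) via R0 from link(j,i)
round 2: derive span(i,a) via R1 from span(i,j), span(j,a)
round 2: derive span(i,i) via R1 from span(i,j), span(j,i)
round 2: derive span(j,j) via R1 from span(j,i), span(i,j)

span(j,j)  [via R1]
  span(j,i)  [via R0]
    link(j,i)  [fact]
  span(i,j)  [via R0]
    link(i,j)  [fact]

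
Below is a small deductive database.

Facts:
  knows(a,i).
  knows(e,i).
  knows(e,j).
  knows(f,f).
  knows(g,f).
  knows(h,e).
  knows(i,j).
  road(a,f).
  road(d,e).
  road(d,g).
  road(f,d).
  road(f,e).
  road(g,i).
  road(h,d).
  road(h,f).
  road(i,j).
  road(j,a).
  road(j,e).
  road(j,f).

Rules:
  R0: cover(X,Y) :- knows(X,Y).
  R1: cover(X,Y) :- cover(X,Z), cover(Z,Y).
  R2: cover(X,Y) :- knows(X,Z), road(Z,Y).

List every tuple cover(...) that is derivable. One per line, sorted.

cover(a,a)
cover(a,d)
cover(a,e)
cover(a,f)
cover(a,i)
cover(a,j)
cover(e,a)
cover(e,d)
cover(e,e)
cover(e,f)
cover(e,i)
cover(e,j)
cover(f,a)
cover(f,d)
cover(f,e)
cover(f,f)
cover(f,i)
cover(f,j)
cover(g,a)
cover(g,d)
cover(g,e)
cover(g,f)
cover(g,i)
cover(g,j)
cover(h,a)
cover(h,d)
cover(h,e)
cover(h,f)
cover(h,i)
cover(h,j)
cover(i,a)
cover(i,d)
cover(i,e)
cover(i,f)
cover(i,i)
cover(i,j)

round 1: derive cover(a,i) via R0 from knows(a,i)
round 1: derive cover(e,i) via R0 from knows(e,i)
round 1: derive cover(e,j) via R0 from knows(e,j)
round 1: derive cover(f,f) via R0 from knows(f,f)
round 1: derive cover(g,f) via R0 from knows(g,f)
round 1: derive cover(h,e) via R0 from knows(h,e)
round 1: derive cover(i,j) via R0 from knows(i,j)
round 1: derive cover(a,j) via R2 from knows(a,i), road(i,j)
round 1: derive cover(e,a) via R2 from knows(e,j), road(j,a)
round 1: derive cover(e,e) via R2 from knows(e,j), road(j,e)
round 1: derive cover(e,f) via R2 from knows(e,j), road(j,f)
round 1: derive cover(f,d) via R2 from knows(f,f), road(f,d)
round 1: derive cover(f,e) via R2 from knows(f,f), road(f,e)
round 1: derive cover(g,d) via R2 from knows(g,f), road(f,d)
round 1: derive cover(g,e) via R2 from knows(g,f), road(f,e)
round 1: derive cover(i,a) via R2 from knows(i,j), road(j,a)
round 1: derive cover(i,e) via R2 from knows(i,j), road(j,e)
round 1: derive cover(i,f) via R2 from knows(i,j), road(j,f)
round 2: derive cover(a,a) via R1 from cover(a,i), cover(i,a)
round 2: derive cover(a,e) via R1 from cover(a,i), cover(i,e)
round 2: derive cover(a,f) via R1 from cover(a,i), cover(i,f)
round 2: derive cover(e,d) via R1 from cover(e,f), cover(f,d)
round 2: derive cover(f,a) via R1 from cover(f,e), cover(e,a)
round 2: derive cover(f,i) via R1 from cover(f,e), cover(e,i)
round 2: derive cover(f,j) via R1 from cover(f,e), cover(e,j)
round 2: derive cover(g,a) via R1 from cover(g,e), cover(e,a)
round 2: derive cover(g,i) via R1 from cover(g,e), cover(e,i)
round 2: derive cover(g,j) via R1 from cover(g,e), cover(e,j)
round 2: derive cover(h,a) via R1 from cover(h,e), cover(e,a)
round 2: derive cover(h,f) via R1 from cover(h,e), cover(e,f)
round 2: derive cover(h,i) via R1 from cover(h,e), cover(e,i)
round 2: derive cover(h,j) via R1 from cover(h,e), cover(e,j)
round 2: derive cover(i,d) via R1 from cover(i,f), cover(f,d)
round 2: derive cover(i,i) via R1 from cover(i,a), cover(a,i)
round 3: derive cover(a,d) via R1 from cover(a,e), cover(e,d)
round 3: derive cover(h,d) via R1 from cover(h,e), cover(e,d)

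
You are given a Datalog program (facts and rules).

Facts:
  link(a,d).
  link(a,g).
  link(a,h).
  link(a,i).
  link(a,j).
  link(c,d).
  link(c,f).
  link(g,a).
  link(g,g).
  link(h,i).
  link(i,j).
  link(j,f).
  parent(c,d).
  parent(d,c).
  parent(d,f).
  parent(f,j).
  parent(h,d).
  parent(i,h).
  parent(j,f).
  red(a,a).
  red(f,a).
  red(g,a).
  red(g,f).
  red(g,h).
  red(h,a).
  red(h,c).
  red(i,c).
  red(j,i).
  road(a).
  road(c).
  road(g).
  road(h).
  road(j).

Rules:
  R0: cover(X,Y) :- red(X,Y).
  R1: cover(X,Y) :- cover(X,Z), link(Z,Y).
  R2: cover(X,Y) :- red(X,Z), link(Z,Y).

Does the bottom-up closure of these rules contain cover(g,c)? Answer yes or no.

no

round 1: derive cover(a,a) via R0 from red(a,a)
round 1: derive cover(f,a) via R0 from red(f,a)
round 1: derive cover(g,a) via R0 from red(g,a)
round 1: derive cover(g,f) via R0 from red(g,f)
round 1: derive cover(g,h) via R0 from red(g,h)
round 1: derive cover(h,a) via R0 from red(h,a)
round 1: derive cover(h,c) via R0 from red(h,c)
round 1: derive cover(i,c) via R0 from red(i,c)
round 1: derive cover(j,i) via R0 from red(j,i)
round 1: derive cover(a,d) via R2 from red(a,a), link(a,d)
round 1: derive cover(a,g) via R2 from red(a,a), link(a,g)
round 1: derive cover(a,h) via R2 from red(a,a), link(a,h)
round 1: derive cover(a,i) via R2 from red(a,a), link(a,i)
round 1: derive cover(a,j) via R2 from red(a,a), link(a,j)
round 1: derive cover(f,d) via R2 from red(f,a), link(a,d)
round 1: derive cover(f,g) via R2 from red(f,a), link(a,g)
round 1: derive cover(f,h) via R2 from red(f,a), link(a,h)
round 1: derive cover(f,i) via R2 from red(f,a), link(a,i)
round 1: derive cover(f,j) via R2 from red(f,a), link(a,j)
round 1: derive cover(g,d) via R2 from red(g,a), link(a,d)
round 1: derive cover(g,g) via R2 from red(g,a), link(a,g)
round 1: derive cover(g,i) via R2 from red(g,a), link(a,i)
round 1: derive cover(g,j) via R2 from red(g,a), link(a,j)
round 1: derive cover(h,d) via R2 from red(h,a), link(a,d)
round 1: derive cover(h,f) via R2 from red(h,c), link(c,f)
round 1: derive cover(h,g) via R2 from red(h,a), link(a,g)
round 1: derive cover(h,h) via R2 from red(h,a), link(a,h)
round 1: derive cover(h,i) via R2 from red(h,a), link(a,i)
round 1: derive cover(h,j) via R2 from red(h,a), link(a,j)
round 1: derive cover(i,d) via R2 from red(i,c), link(c,d)
round 1: derive cover(i,f) via R2 from red(i,c), link(c,f)
round 1: derive cover(j,j) via R2 from red(j,i), link(i,j)
round 2: derive cover(a,f) via R1 from cover(a,j), link(j,f)
round 2: derive cover(f,f) via R1 from cover(f,j), link(j,f)
round 2: derive cover(j,f) via R1 from cover(j,j), link(j,f)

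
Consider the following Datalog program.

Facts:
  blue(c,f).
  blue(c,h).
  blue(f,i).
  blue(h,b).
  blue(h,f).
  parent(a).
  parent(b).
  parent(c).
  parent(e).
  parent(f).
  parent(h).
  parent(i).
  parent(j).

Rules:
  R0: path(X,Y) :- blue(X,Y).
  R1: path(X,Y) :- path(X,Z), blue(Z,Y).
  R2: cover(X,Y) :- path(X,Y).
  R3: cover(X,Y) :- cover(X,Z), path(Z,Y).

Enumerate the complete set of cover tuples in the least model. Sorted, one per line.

cover(c,b)
cover(c,f)
cover(c,h)
cover(c,i)
cover(f,i)
cover(h,b)
cover(h,f)
cover(h,i)

round 1: derive path(c,f) via R0 from blue(c,f)
round 1: derive path(c,h) via R0 from blue(c,h)
round 1: derive path(f,i) via R0 from blue(f,i)
round 1: derive path(h,b) via R0 from blue(h,b)
round 1: derive path(h,f) via R0 from blue(h,f)
round 2: derive path(c,b) via R1 from path(c,h), blue(h,b)
round 2: derive path(c,i) via R1 from path(c,f), blue(f,i)
round 2: derive path(h,i) via R1 from path(h,f), blue(f,i)
round 2: derive cover(c,f) via R2 from path(c,f)
round 2: derive cover(c,h) via R2 from path(c,h)
round 2: derive cover(f,i) via R2 from path(f,i)
round 2: derive cover(h,b) via R2 from path(h,b)
round 2: derive cover(h,f) via R2 from path(h,f)
round 3: derive cover(c,b) via R2 from path(c,b)
round 3: derive cover(c,i) via R2 from path(c,i)
round 3: derive cover(h,i) via R2 from path(h,i)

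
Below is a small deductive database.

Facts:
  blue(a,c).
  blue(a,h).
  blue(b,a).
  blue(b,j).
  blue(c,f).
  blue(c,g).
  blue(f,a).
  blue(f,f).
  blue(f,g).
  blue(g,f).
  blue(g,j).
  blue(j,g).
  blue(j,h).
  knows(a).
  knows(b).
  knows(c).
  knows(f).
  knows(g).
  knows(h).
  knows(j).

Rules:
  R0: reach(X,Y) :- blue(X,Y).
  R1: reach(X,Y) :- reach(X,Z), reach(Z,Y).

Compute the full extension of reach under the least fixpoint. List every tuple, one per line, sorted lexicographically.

round 1: derive reach(a,c) via R0 from blue(a,c)
round 1: derive reach(a,h) via R0 from blue(a,h)
round 1: derive reach(b,a) via R0 from blue(b,a)
round 1: derive reach(b,j) via R0 from blue(b,j)
round 1: derive reach(c,f) via R0 from blue(c,f)
round 1: derive reach(c,g) via R0 from blue(c,g)
round 1: derive reach(f,a) via R0 from blue(f,a)
round 1: derive reach(f,f) via R0 from blue(f,f)
round 1: derive reach(f,g) via R0 from blue(f,g)
round 1: derive reach(g,f) via R0 from blue(g,f)
round 1: derive reach(g,j) via R0 from blue(g,j)
round 1: derive reach(j,g) via R0 from blue(j,g)
round 1: derive reach(j,h) via R0 from blue(j,h)
round 2: derive reach(a,f) via R1 from reach(a,c), reach(c,f)
round 2: derive reach(a,g) via R1 from reach(a,c), reach(c,g)
round 2: derive reach(b,c) via R1 from reach(b,a), reach(a,c)
round 2: derive reach(b,g) via R1 from reach(b,j), reach(j,g)
round 2: derive reach(b,h) via R1 from reach(b,a), reach(a,h)
round 2: derive reach(c,a) via R1 from reach(c,f), reach(f,a)
round 2: derive reach(c,j) via R1 from reach(c,g), reach(g,j)
round 2: derive reach(f,c) via R1 from reach(f,a), reach(a,c)
round 2: derive reach(f,h) via R1 from reach(f,a), reach(a,h)
round 2: derive reach(f,j) via R1 from reach(f,g), reach(g,j)
round 2: derive reach(g,a) via R1 from reach(g,f), reach(f,a)
round 2: derive reach(g,g) via R1 from reach(g,f), reach(f,g)
round 2: derive reach(g,h) via R1 from reach(g,j), reach(j,h)
round 2: derive reach(j,f) via R1 from reach(j,g), reach(g,f)
round 2: derive reach(j,j) via R1 from reach(j,g), reach(g,j)
round 3: derive reach(a,a) via R1 from reach(a,c), reach(c,a)
round 3: derive reach(a,j) via R1 from reach(a,c), reach(c,j)
round 3: derive reach(b,f) via R1 from reach(b,a), reach(a,f)
round 3: derive reach(c,c) via R1 from reach(c,a), reach(a,c)
round 3: derive reach(c,h) via R1 from reach(c,a), reach(a,h)
round 3: derive reach(g,c) via R1 from reach(g,a), reach(a,c)
round 3: derive reach(j,a) via R1 from reach(j,f), reach(f,a)
round 3: derive reach(j,c) via R1 from reach(j,f), reach(f,c)

reach(a,a)
reach(a,c)
reach(a,f)
reach(a,g)
reach(a,h)
reach(a,j)
reach(b,a)
reach(b,c)
reach(b,f)
reach(b,g)
reach(b,h)
reach(b,j)
reach(c,a)
reach(c,c)
reach(c,f)
reach(c,g)
reach(c,h)
reach(c,j)
reach(f,a)
reach(f,c)
reach(f,f)
reach(f,g)
reach(f,h)
reach(f,j)
reach(g,a)
reach(g,c)
reach(g,f)
reach(g,g)
reach(g,h)
reach(g,j)
reach(j,a)
reach(j,c)
reach(j,f)
reach(j,g)
reach(j,h)
reach(j,j)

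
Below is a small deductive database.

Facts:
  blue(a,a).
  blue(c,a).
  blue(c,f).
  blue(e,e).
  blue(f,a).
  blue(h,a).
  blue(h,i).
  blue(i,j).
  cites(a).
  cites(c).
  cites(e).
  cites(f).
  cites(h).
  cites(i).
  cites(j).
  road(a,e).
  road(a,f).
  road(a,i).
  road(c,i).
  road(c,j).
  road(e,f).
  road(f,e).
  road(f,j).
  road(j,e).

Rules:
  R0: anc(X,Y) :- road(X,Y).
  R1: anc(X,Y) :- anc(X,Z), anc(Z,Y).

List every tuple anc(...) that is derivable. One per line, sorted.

anc(a,e)
anc(a,f)
anc(a,i)
anc(a,j)
anc(c,e)
anc(c,f)
anc(c,i)
anc(c,j)
anc(e,e)
anc(e,f)
anc(e,j)
anc(f,e)
anc(f,f)
anc(f,j)
anc(j,e)
anc(j,f)
anc(j,j)

round 1: derive anc(a,e) via R0 from road(a,e)
round 1: derive anc(a,f) via R0 from road(a,f)
round 1: derive anc(a,i) via R0 from road(a,i)
round 1: derive anc(c,i) via R0 from road(c,i)
round 1: derive anc(c,j) via R0 from road(c,j)
round 1: derive anc(e,f) via R0 from road(e,f)
round 1: derive anc(f,e) via R0 from road(f,e)
round 1: derive anc(f,j) via R0 from road(f,j)
round 1: derive anc(j,e) via R0 from road(j,e)
round 2: derive anc(a,j) via R1 from anc(a,f), anc(f,j)
round 2: derive anc(c,e) via R1 from anc(c,j), anc(j,e)
round 2: derive anc(e,e) via R1 from anc(e,f), anc(f,e)
round 2: derive anc(e,j) via R1 from anc(e,f), anc(f,j)
round 2: derive anc(f,f) via R1 from anc(f,e), anc(e,f)
round 2: derive anc(j,f) via R1 from anc(j,e), anc(e,f)
round 3: derive anc(c,f) via R1 from anc(c,e), anc(e,f)
round 3: derive anc(j,j) via R1 from anc(j,e), anc(e,j)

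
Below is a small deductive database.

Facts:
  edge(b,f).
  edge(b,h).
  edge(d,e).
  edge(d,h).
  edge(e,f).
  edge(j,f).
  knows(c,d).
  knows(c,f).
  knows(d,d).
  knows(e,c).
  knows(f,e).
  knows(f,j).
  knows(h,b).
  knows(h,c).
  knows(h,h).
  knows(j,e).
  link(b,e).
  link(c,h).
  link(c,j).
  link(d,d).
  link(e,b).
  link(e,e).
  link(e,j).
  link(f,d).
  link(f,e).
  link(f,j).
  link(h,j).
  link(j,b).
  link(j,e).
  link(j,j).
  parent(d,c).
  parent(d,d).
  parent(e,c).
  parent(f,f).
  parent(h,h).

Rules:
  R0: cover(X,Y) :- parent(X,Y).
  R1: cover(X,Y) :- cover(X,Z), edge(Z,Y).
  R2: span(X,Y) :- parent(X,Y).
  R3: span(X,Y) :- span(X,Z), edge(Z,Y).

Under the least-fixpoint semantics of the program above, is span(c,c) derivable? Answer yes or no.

no

round 1: derive span(d,c) via R2 from parent(d,c)
round 1: derive span(d,d) via R2 from parent(d,d)
round 1: derive span(e,c) via R2 from parent(e,c)
round 1: derive span(f,f) via R2 from parent(f,f)
round 1: derive span(h,h) via R2 from parent(h,h)
round 2: derive span(d,e) via R3 from span(d,d), edge(d,e)
round 2: derive span(d,h) via R3 from span(d,d), edge(d,h)
round 3: derive span(d,f) via R3 from span(d,e), edge(e,f)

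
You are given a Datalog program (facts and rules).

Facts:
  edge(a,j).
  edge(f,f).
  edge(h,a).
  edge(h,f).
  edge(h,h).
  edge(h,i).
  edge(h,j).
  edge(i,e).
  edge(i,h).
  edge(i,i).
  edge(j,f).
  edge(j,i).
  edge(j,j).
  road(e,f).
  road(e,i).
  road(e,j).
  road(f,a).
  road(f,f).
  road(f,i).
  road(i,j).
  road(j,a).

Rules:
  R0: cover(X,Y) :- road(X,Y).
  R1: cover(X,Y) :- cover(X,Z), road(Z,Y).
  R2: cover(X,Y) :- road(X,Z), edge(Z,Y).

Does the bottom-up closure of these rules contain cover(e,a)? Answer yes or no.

yes

round 1: derive cover(e,f) via R0 from road(e,f)
round 1: derive cover(e,i) via R0 from road(e,i)
round 1: derive cover(e,j) via R0 from road(e,j)
round 1: derive cover(f,a) via R0 from road(f,a)
round 1: derive cover(f,f) via R0 from road(f,f)
round 1: derive cover(f,i) via R0 from road(f,i)
round 1: derive cover(i,j) via R0 from road(i,j)
round 1: derive cover(j,a) via R0 from road(j,a)
round 1: derive cover(e,e) via R2 from road(e,i), edge(i,e)
round 1: derive cover(e,h) via R2 from road(e,i), edge(i,h)
round 1: derive cover(f,e) via R2 from road(f,i), edge(i,e)
round 1: derive cover(f,h) via R2 from road(f,i), edge(i,h)
round 1: derive cover(f,j) via R2 from road(f,a), edge(a,j)
round 1: derive cover(i,f) via R2 from road(i,j), edge(j,f)
round 1: derive cover(i,i) via R2 from road(i,j), edge(j,i)
round 1: derive cover(j,j) via R2 from road(j,a), edge(a,j)
round 2: derive cover(e,a) via R1 from cover(e,f), road(f,a)
round 2: derive cover(i,a) via R1 from cover(i,f), road(f,a)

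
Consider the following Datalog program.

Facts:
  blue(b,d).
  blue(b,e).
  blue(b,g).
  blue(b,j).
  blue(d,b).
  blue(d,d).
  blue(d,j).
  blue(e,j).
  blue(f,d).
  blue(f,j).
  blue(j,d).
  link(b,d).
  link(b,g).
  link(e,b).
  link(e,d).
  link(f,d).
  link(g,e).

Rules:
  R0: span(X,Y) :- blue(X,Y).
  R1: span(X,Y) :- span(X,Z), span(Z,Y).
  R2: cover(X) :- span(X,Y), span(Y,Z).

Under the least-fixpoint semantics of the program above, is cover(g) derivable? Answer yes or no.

no

round 1: derive span(b,d) via R0 from blue(b,d)
round 1: derive span(b,e) via R0 from blue(b,e)
round 1: derive span(b,g) via R0 from blue(b,g)
round 1: derive span(b,j) via R0 from blue(b,j)
round 1: derive span(d,b) via R0 from blue(d,b)
round 1: derive span(d,d) via R0 from blue(d,d)
round 1: derive span(d,j) via R0 from blue(d,j)
round 1: derive span(e,j) via R0 from blue(e,j)
round 1: derive span(f,d) via R0 from blue(f,d)
round 1: derive span(f,j) via R0 from blue(f,j)
round 1: derive span(j,d) via R0 from blue(j,d)
round 2: derive span(b,b) via R1 from span(b,d), span(d,b)
round 2: derive span(d,e) via R1 from span(d,b), span(b,e)
round 2: derive span(d,g) via R1 from span(d,b), span(b,g)
round 2: derive span(e,d) via R1 from span(e,j), span(j,d)
round 2: derive span(f,b) via R1 from span(f,d), span(d,b)
round 2: derive span(j,b) via R1 from span(j,d), span(d,b)
round 2: derive span(j,j) via R1 from span(j,d), span(d,j)
round 2: derive cover(b) via R2 from span(b,d), span(d,b)
round 2: derive cover(d) via R2 from span(d,b), span(b,d)
round 2: derive cover(e) via R2 from span(e,j), span(j,d)
round 2: derive cover(f) via R2 from span(f,d), span(d,b)
round 2: derive cover(j) via R2 from span(j,d), span(d,b)
round 3: derive span(e,b) via R1 from span(e,d), span(d,b)
round 3: derive span(e,e) via R1 from span(e,d), span(d,e)
round 3: derive span(e,g) via R1 from span(e,d), span(d,g)
round 3: derive span(f,e) via R1 from span(f,b), span(b,e)
round 3: derive span(f,g) via R1 from span(f,b), span(b,g)
round 3: derive span(j,e) via R1 from span(j,b), span(b,e)
round 3: derive span(j,g) via R1 from span(j,b), span(b,g)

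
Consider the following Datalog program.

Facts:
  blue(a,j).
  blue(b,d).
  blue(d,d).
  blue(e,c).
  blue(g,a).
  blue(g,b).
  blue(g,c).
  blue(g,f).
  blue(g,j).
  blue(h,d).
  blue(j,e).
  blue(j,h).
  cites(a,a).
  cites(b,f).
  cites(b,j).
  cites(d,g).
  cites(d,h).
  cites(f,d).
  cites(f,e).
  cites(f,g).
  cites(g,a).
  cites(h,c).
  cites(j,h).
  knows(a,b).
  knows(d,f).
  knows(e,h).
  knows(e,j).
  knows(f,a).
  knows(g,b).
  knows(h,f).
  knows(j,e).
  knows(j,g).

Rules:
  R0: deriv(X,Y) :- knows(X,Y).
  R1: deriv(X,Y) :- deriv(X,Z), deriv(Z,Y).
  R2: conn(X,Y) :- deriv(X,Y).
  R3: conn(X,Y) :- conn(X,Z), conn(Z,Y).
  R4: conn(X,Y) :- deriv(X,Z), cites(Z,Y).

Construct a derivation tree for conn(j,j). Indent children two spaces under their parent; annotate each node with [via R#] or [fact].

conn(j,j)  [via R2]
  deriv(j,j)  [via R1]
    deriv(j,e)  [via R0]
      knows(j,e)  [fact]
    deriv(e,j)  [via R0]
      knows(e,j)  [fact]

round 1: derive deriv(a,b) via R0 from knows(a,b)
round 1: derive deriv(d,f) via R0 from knows(d,f)
round 1: derive deriv(e,h) via R0 from knows(e,h)
round 1: derive deriv(e,j) via R0 from knows(e,j)
round 1: derive deriv(f,a) via R0 from knows(f,a)
round 1: derive deriv(g,b) via R0 from knows(g,b)
round 1: derive deriv(h,f) via R0 from knows(h,f)
round 1: derive deriv(j,e) via R0 from knows(j,e)
round 1: derive deriv(j,g) via R0 from knows(j,g)
round 2: derive deriv(d,a) via R1 from deriv(d,f), deriv(f,a)
round 2: derive deriv(e,e) via R1 from deriv(e,j), deriv(j,e)
round 2: derive deriv(e,f) via R1 from deriv(e,h), deriv(h,f)
round 2: derive deriv(e,g) via R1 from deriv(e,j), deriv(j,g)
round 2: derive deriv(f,b) via R1 from deriv(f,a), deriv(a,b)
round 2: derive deriv(h,a) via R1 from deriv(h,f), deriv(f,a)
round 2: derive deriv(j,b) via R1 from deriv(j,g), deriv(g,b)
round 2: derive deriv(j,h) via R1 from deriv(j,e), deriv(e,h)
round 2: derive deriv(j,j) via R1 from deriv(j,e), deriv(e,j)
round 2: derive conn(a,b) via R2 from deriv(a,b)
round 2: derive conn(d,f) via R2 from deriv(d,f)
round 2: derive conn(e,h) via R2 from deriv(e,h)
round 2: derive conn(e,j) via R2 from deriv(e,j)
round 2: derive conn(f,a) via R2 from deriv(f,a)
round 2: derive conn(g,b) via R2 from deriv(g,b)
round 2: derive conn(h,f) via R2 from deriv(h,f)
round 2: derive conn(j,e) via R2 from deriv(j,e)
round 2: derive conn(j,g) via R2 from deriv(j,g)
round 2: derive conn(a,f) via R4 from deriv(a,b), cites(b,f)
round 2: derive conn(a,j) via R4 from deriv(a,b), cites(b,j)
round 2: derive conn(d,d) via R4 from deriv(d,f), cites(f,d)
round 2: derive conn(d,e) via R4 from deriv(d,f), cites(f,e)
round 2: derive conn(d,g) via R4 from deriv(d,f), cites(f,g)
round 2: derive conn(e,c) via R4 from deriv(e,h), cites(h,c)
round 2: derive conn(g,f) via R4 from deriv(g,b), cites(b,f)
round 2: derive conn(g,j) via R4 from deriv(g,b), cites(b,j)
round 2: derive conn(h,d) via R4 from deriv(h,f), cites(f,d)
round 2: derive conn(h,e) via R4 from deriv(h,f), cites(f,e)
round 2: derive conn(h,g) via R4 from deriv(h,f), cites(f,g)
round 2: derive conn(j,a) via R4 from deriv(j,g), cites(g,a)
round 3: derive deriv(d,b) via R1 from deriv(d,a), deriv(a,b)
round 3: derive deriv(e,a) via R1 from deriv(e,f), deriv(f,a)
round 3: derive deriv(e,b) via R1 from deriv(e,f), deriv(f,b)
round 3: derive deriv(h,b) via R1 from deriv(h,a), deriv(a,b)
round 3: derive deriv(j,a) via R1 from deriv(j,h), deriv(h,a)
round 3: derive deriv(j,f) via R1 from deriv(j,e), deriv(e,f)
round 3: derive conn(d,a) via R2 from deriv(d,a)
round 3: derive conn(e,e) via R2 from deriv(e,e)
round 3: derive conn(e,f) via R2 from deriv(e,f)
round 3: derive conn(e,g) via R2 from deriv(e,g)
round 3: derive conn(f,b) via R2 from deriv(f,b)
round 3: derive conn(h,a) via R2 from deriv(h,a)
round 3: derive conn(j,b) via R2 from deriv(j,b)
round 3: derive conn(j,h) via R2 from deriv(j,h)
round 3: derive conn(j,j) via R2 from deriv(j,j)
round 3: derive conn(a,a) via R3 from conn(a,f), conn(f,a)
round 3: derive conn(a,e) via R3 from conn(a,j), conn(j,e)
round 3: derive conn(a,g) via R3 from conn(a,j), conn(j,g)
round 3: derive conn(d,b) via R3 from conn(d,g), conn(g,b)
round 3: derive conn(d,c) via R3 from conn(d,e), conn(e,c)
round 3: derive conn(d,h) via R3 from conn(d,e), conn(e,h)
round 3: derive conn(d,j) via R3 from conn(d,e), conn(e,j)
round 3: derive conn(e,a) via R3 from conn(e,j), conn(j,a)
round 3: derive conn(e,d) via R3 from conn(e,h), conn(h,d)
round 3: derive conn(f,f) via R3 from conn(f,a), conn(a,f)
round 3: derive conn(f,j) via R3 from conn(f,a), conn(a,j)
round 3: derive conn(g,a) via R3 from conn(g,f), conn(f,a)
round 3: derive conn(g,e) via R3 from conn(g,j), conn(j,e)
round 3: derive conn(g,g) via R3 from conn(g,j), conn(j,g)
round 3: derive conn(h,b) via R3 from conn(h,g), conn(g,b)
round 3: derive conn(h,c) via R3 from conn(h,e), conn(e,c)
round 3: derive conn(h,h) via R3 from conn(h,e), conn(e,h)
round 3: derive conn(h,j) via R3 from conn(h,e), conn(e,j)
round 3: derive conn(j,c) via R3 from conn(j,e), conn(e,c)
round 3: derive conn(j,f) via R3 from conn(j,a), conn(a,f)
round 4: derive conn(e,b) via R2 from deriv(e,b)
round 4: derive conn(a,c) via R3 from conn(a,e), conn(e,c)
round 4: derive conn(a,d) via R3 from conn(a,e), conn(e,d)
round 4: derive conn(a,h) via R3 from conn(a,e), conn(e,h)
round 4: derive conn(f,c) via R3 from conn(f,j), conn(j,c)
round 4: derive conn(f,e) via R3 from conn(f,a), conn(a,e)
round 4: derive conn(f,g) via R3 from conn(f,a), conn(a,g)
round 4: derive conn(f,h) via R3 from conn(f,j), conn(j,h)
round 4: derive conn(g,c) via R3 from conn(g,e), conn(e,c)
round 4: derive conn(g,d) via R3 from conn(g,e), conn(e,d)
round 4: derive conn(g,h) via R3 from conn(g,e), conn(e,h)
round 4: derive conn(j,d) via R3 from conn(j,e), conn(e,d)
round 5: derive conn(f,d) via R3 from conn(f,a), conn(a,d)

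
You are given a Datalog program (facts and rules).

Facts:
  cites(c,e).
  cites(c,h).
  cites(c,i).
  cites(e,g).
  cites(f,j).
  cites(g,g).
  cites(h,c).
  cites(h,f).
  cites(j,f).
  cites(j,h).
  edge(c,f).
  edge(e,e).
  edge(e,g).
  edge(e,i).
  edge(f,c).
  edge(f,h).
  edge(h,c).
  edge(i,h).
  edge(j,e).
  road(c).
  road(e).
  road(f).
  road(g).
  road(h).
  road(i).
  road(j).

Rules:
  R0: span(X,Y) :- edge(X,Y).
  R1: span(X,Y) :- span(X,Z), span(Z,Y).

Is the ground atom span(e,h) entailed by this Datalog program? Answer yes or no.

round 1: derive span(c,f) via R0 from edge(c,f)
round 1: derive span(e,e) via R0 from edge(e,e)
round 1: derive span(e,g) via R0 from edge(e,g)
round 1: derive span(e,i) via R0 from edge(e,i)
round 1: derive span(f,c) via R0 from edge(f,c)
round 1: derive span(f,h) via R0 from edge(f,h)
round 1: derive span(h,c) via R0 from edge(h,c)
round 1: derive span(i,h) via R0 from edge(i,h)
round 1: derive span(j,e) via R0 from edge(j,e)
round 2: derive span(c,c) via R1 from span(c,f), span(f,c)
round 2: derive span(c,h) via R1 from span(c,f), span(f,h)
round 2: derive span(e,h) via R1 from span(e,i), span(i,h)
round 2: derive span(f,f) via R1 from span(f,c), span(c,f)
round 2: derive span(h,f) via R1 from span(h,c), span(c,f)
round 2: derive span(i,c) via R1 from span(i,h), span(h,c)
round 2: derive span(j,g) via R1 from span(j,e), span(e,g)
round 2: derive span(j,i) via R1 from span(j,e), span(e,i)
round 3: derive span(e,c) via R1 from span(e,h), span(h,c)
round 3: derive span(e,f) via R1 from span(e,h), span(h,f)
round 3: derive span(h,h) via R1 from span(h,c), span(c,h)
round 3: derive span(i,f) via R1 from span(i,c), span(c,f)
round 3: derive span(j,c) via R1 from span(j,i), span(i,c)
round 3: derive span(j,h) via R1 from span(j,e), span(e,h)
round 4: derive span(j,f) via R1 from span(j,c), span(c,f)

yes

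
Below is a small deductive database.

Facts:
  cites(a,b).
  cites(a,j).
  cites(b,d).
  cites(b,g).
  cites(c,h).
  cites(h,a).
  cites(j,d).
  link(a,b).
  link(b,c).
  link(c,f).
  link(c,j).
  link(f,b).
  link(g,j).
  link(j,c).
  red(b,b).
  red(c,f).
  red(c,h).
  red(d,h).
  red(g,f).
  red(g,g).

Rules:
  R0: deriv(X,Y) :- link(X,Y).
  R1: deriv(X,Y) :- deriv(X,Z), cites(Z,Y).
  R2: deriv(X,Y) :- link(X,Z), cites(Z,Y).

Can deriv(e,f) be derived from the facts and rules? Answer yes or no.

round 1: derive deriv(a,b) via R0 from link(a,b)
round 1: derive deriv(b,c) via R0 from link(b,c)
round 1: derive deriv(c,f) via R0 from link(c,f)
round 1: derive deriv(c,j) via R0 from link(c,j)
round 1: derive deriv(f,b) via R0 from link(f,b)
round 1: derive deriv(g,j) via R0 from link(g,j)
round 1: derive deriv(j,c) via R0 from link(j,c)
round 1: derive deriv(a,d) via R2 from link(a,b), cites(b,d)
round 1: derive deriv(a,g) via R2 from link(a,b), cites(b,g)
round 1: derive deriv(b,h) via R2 from link(b,c), cites(c,h)
round 1: derive deriv(c,d) via R2 from link(c,j), cites(j,d)
round 1: derive deriv(f,d) via R2 from link(f,b), cites(b,d)
round 1: derive deriv(f,g) via R2 from link(f,b), cites(b,g)
round 1: derive deriv(g,d) via R2 from link(g,j), cites(j,d)
round 1: derive deriv(j,h) via R2 from link(j,c), cites(c,h)
round 2: derive deriv(b,a) via R1 from deriv(b,h), cites(h,a)
round 2: derive deriv(j,a) via R1 from deriv(j,h), cites(h,a)
round 3: derive deriv(b,b) via R1 from deriv(b,a), cites(a,b)
round 3: derive deriv(b,j) via R1 from deriv(b,a), cites(a,j)
round 3: derive deriv(j,b) via R1 from deriv(j,a), cites(a,b)
round 3: derive deriv(j,j) via R1 from deriv(j,a), cites(a,j)
round 4: derive deriv(b,d) via R1 from deriv(b,b), cites(b,d)
round 4: derive deriv(b,g) via R1 from deriv(b,b), cites(b,g)
round 4: derive deriv(j,d) via R1 from deriv(j,b), cites(b,d)
round 4: derive deriv(j,g) via R1 from deriv(j,b), cites(b,g)

no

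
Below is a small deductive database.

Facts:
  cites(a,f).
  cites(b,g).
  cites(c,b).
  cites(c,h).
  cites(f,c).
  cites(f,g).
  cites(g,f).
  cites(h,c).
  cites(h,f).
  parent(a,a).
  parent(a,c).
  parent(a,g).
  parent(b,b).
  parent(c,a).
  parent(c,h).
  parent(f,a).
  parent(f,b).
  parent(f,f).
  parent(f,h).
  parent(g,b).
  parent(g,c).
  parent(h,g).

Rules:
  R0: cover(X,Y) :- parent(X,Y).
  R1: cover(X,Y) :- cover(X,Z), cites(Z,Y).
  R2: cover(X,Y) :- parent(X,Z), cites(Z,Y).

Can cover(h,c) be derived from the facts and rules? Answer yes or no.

round 1: derive cover(a,a) via R0 from parent(a,a)
round 1: derive cover(a,c) via R0 from parent(a,c)
round 1: derive cover(a,g) via R0 from parent(a,g)
round 1: derive cover(b,b) via R0 from parent(b,b)
round 1: derive cover(c,a) via R0 from parent(c,a)
round 1: derive cover(c,h) via R0 from parent(c,h)
round 1: derive cover(f,a) via R0 from parent(f,a)
round 1: derive cover(f,b) via R0 from parent(f,b)
round 1: derive cover(f,f) via R0 from parent(f,f)
round 1: derive cover(f,h) via R0 from parent(f,h)
round 1: derive cover(g,b) via R0 from parent(g,b)
round 1: derive cover(g,c) via R0 from parent(g,c)
round 1: derive cover(h,g) via R0 from parent(h,g)
round 1: derive cover(a,b) via R2 from parent(a,c), cites(c,b)
round 1: derive cover(a,f) via R2 from parent(a,a), cites(a,f)
round 1: derive cover(a,h) via R2 from parent(a,c), cites(c,h)
round 1: derive cover(b,g) via R2 from parent(b,b), cites(b,g)
round 1: derive cover(c,c) via R2 from parent(c,h), cites(h,c)
round 1: derive cover(c,f) via R2 from parent(c,a), cites(a,f)
round 1: derive cover(f,c) via R2 from parent(f,f), cites(f,c)
round 1: derive cover(f,g) via R2 from parent(f,b), cites(b,g)
round 1: derive cover(g,g) via R2 from parent(g,b), cites(b,g)
round 1: derive cover(g,h) via R2 from parent(g,c), cites(c,h)
round 1: derive cover(h,f) via R2 from parent(h,g), cites(g,f)
round 2: derive cover(b,f) via R1 from cover(b,g), cites(g,f)
round 2: derive cover(c,b) via R1 from cover(c,c), cites(c,b)
round 2: derive cover(c,g) via R1 from cover(c,f), cites(f,g)
round 2: derive cover(g,f) via R1 from cover(g,g), cites(g,f)
round 2: derive cover(h,c) via R1 from cover(h,f), cites(f,c)
round 3: derive cover(b,c) via R1 from cover(b,f), cites(f,c)
round 3: derive cover(h,b) via R1 from cover(h,c), cites(c,b)
round 3: derive cover(h,h) via R1 from cover(h,c), cites(c,h)
round 4: derive cover(b,h) via R1 from cover(b,c), cites(c,h)

yes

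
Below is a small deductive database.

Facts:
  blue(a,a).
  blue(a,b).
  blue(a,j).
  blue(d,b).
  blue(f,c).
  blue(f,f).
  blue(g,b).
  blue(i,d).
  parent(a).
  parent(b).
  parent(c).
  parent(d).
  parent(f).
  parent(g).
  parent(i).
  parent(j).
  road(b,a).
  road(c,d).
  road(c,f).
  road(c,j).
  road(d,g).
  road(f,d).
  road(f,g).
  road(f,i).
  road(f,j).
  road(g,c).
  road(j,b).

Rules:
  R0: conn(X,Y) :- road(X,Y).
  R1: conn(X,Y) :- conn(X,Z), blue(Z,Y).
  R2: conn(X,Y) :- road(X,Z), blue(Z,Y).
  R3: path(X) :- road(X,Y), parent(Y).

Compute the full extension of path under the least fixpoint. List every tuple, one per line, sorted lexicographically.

round 1: derive path(b) via R3 from road(b,a), parent(a)
round 1: derive path(c) via R3 from road(c,d), parent(d)
round 1: derive path(d) via R3 from road(d,g), parent(g)
round 1: derive path(f) via R3 from road(f,d), parent(d)
round 1: derive path(g) via R3 from road(g,c), parent(c)
round 1: derive path(j) via R3 from road(j,b), parent(b)

path(b)
path(c)
path(d)
path(f)
path(g)
path(j)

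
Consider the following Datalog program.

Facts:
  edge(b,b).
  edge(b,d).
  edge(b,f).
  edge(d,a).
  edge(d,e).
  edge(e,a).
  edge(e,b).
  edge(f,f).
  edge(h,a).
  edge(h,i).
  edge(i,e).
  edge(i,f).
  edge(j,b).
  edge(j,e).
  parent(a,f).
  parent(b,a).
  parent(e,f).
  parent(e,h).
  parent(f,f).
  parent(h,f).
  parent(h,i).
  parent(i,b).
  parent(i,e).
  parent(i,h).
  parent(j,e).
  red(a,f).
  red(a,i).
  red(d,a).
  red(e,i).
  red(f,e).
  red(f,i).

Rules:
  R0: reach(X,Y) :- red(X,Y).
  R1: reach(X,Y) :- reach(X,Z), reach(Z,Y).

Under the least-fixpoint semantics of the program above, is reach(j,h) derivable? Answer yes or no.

round 1: derive reach(a,f) via R0 from red(a,f)
round 1: derive reach(a,i) via R0 from red(a,i)
round 1: derive reach(d,a) via R0 from red(d,a)
round 1: derive reach(e,i) via R0 from red(e,i)
round 1: derive reach(f,e) via R0 from red(f,e)
round 1: derive reach(f,i) via R0 from red(f,i)
round 2: derive reach(a,e) via R1 from reach(a,f), reach(f,e)
round 2: derive reach(d,f) via R1 from reach(d,a), reach(a,f)
round 2: derive reach(d,i) via R1 from reach(d,a), reach(a,i)
round 3: derive reach(d,e) via R1 from reach(d,a), reach(a,e)

no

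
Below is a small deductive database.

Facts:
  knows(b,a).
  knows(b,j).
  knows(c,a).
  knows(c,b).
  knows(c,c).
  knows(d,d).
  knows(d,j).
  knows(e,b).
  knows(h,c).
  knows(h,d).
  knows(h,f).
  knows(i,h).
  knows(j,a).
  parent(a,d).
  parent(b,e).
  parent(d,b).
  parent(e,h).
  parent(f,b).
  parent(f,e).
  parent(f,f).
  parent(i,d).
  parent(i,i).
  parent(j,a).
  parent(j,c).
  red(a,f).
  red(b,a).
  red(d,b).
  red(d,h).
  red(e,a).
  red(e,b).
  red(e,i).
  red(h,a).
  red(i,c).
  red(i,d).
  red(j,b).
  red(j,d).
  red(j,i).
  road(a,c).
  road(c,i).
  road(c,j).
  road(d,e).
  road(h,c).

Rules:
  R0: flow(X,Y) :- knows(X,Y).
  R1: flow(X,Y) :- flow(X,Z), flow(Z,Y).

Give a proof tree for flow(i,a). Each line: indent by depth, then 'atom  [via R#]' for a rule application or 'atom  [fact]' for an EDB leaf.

flow(i,a)  [via R1]
  flow(i,c)  [via R1]
    flow(i,h)  [via R0]
      knows(i,h)  [fact]
    flow(h,c)  [via R0]
      knows(h,c)  [fact]
  flow(c,a)  [via R0]
    knows(c,a)  [fact]

round 1: derive flow(b,a) via R0 from knows(b,a)
round 1: derive flow(b,j) via R0 from knows(b,j)
round 1: derive flow(c,a) via R0 from knows(c,a)
round 1: derive flow(c,b) via R0 from knows(c,b)
round 1: derive flow(c,c) via R0 from knows(c,c)
round 1: derive flow(d,d) via R0 from knows(d,d)
round 1: derive flow(d,j) via R0 from knows(d,j)
round 1: derive flow(e,b) via R0 from knows(e,b)
round 1: derive flow(h,c) via R0 from knows(h,c)
round 1: derive flow(h,d) via R0 from knows(h,d)
round 1: derive flow(h,f) via R0 from knows(h,f)
round 1: derive flow(i,h) via R0 from knows(i,h)
round 1: derive flow(j,a) via R0 from knows(j,a)
round 2: derive flow(c,j) via R1 from flow(c,b), flow(b,j)
round 2: derive flow(d,a) via R1 from flow(d,j), flow(j,a)
round 2: derive flow(e,a) via R1 from flow(e,b), flow(b,a)
round 2: derive flow(e,j) via R1 from flow(e,b), flow(b,j)
round 2: derive flow(h,a) via R1 from flow(h,c), flow(c,a)
round 2: derive flow(h,b) via R1 from flow(h,c), flow(c,b)
round 2: derive flow(h,j) via R1 from flow(h,d), flow(d,j)
round 2: derive flow(i,c) via R1 from flow(i,h), flow(h,c)
round 2: derive flow(i,d) via R1 from flow(i,h), flow(h,d)
round 2: derive flow(i,f) via R1 from flow(i,h), flow(h,f)
round 3: derive flow(i,a) via R1 from flow(i,c), flow(c,a)
round 3: derive flow(i,b) via R1 from flow(i,c), flow(c,b)
round 3: derive flow(i,j) via R1 from flow(i,c), flow(c,j)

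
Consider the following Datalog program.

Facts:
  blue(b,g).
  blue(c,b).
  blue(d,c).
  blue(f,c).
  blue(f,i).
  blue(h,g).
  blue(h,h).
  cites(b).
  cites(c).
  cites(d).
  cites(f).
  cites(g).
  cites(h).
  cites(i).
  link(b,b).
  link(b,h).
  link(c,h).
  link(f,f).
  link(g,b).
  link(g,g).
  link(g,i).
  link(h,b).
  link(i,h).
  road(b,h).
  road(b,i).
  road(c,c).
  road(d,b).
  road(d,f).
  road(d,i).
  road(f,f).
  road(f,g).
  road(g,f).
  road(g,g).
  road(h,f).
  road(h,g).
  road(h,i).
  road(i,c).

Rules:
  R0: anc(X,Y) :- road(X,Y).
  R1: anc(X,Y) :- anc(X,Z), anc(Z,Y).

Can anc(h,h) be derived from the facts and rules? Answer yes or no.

no

round 1: derive anc(b,h) via R0 from road(b,h)
round 1: derive anc(b,i) via R0 from road(b,i)
round 1: derive anc(c,c) via R0 from road(c,c)
round 1: derive anc(d,b) via R0 from road(d,b)
round 1: derive anc(d,f) via R0 from road(d,f)
round 1: derive anc(d,i) via R0 from road(d,i)
round 1: derive anc(f,f) via R0 from road(f,f)
round 1: derive anc(f,g) via R0 from road(f,g)
round 1: derive anc(g,f) via R0 from road(g,f)
round 1: derive anc(g,g) via R0 from road(g,g)
round 1: derive anc(h,f) via R0 from road(h,f)
round 1: derive anc(h,g) via R0 from road(h,g)
round 1: derive anc(h,i) via R0 from road(h,i)
round 1: derive anc(i,c) via R0 from road(i,c)
round 2: derive anc(b,c) via R1 from anc(b,i), anc(i,c)
round 2: derive anc(b,f) via R1 from anc(b,h), anc(h,f)
round 2: derive anc(b,g) via R1 from anc(b,h), anc(h,g)
round 2: derive anc(d,c) via R1 from anc(d,i), anc(i,c)
round 2: derive anc(d,g) via R1 from anc(d,f), anc(f,g)
round 2: derive anc(d,h) via R1 from anc(d,b), anc(b,h)
round 2: derive anc(h,c) via R1 from anc(h,i), anc(i,c)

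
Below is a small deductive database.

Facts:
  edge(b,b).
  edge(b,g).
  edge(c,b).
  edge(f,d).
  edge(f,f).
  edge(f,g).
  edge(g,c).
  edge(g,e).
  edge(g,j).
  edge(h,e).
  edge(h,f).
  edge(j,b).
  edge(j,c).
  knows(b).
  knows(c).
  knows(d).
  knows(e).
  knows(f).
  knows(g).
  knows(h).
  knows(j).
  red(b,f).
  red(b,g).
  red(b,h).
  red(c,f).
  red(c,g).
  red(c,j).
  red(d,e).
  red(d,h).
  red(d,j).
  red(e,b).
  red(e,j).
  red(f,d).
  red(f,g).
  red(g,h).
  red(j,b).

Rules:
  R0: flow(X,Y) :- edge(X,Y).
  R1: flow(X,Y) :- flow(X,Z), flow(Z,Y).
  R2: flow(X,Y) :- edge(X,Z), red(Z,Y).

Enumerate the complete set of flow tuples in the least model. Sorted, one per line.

flow(b,b)
flow(b,c)
flow(b,d)
flow(b,e)
flow(b,f)
flow(b,g)
flow(b,h)
flow(b,j)
flow(c,b)
flow(c,c)
flow(c,d)
flow(c,e)
flow(c,f)
flow(c,g)
flow(c,h)
flow(c,j)
flow(f,b)
flow(f,c)
flow(f,d)
flow(f,e)
flow(f,f)
flow(f,g)
flow(f,h)
flow(f,j)
flow(g,b)
flow(g,c)
flow(g,d)
flow(g,e)
flow(g,f)
flow(g,g)
flow(g,h)
flow(g,j)
flow(h,b)
flow(h,c)
flow(h,d)
flow(h,e)
flow(h,f)
flow(h,g)
flow(h,h)
flow(h,j)
flow(j,b)
flow(j,c)
flow(j,d)
flow(j,e)
flow(j,f)
flow(j,g)
flow(j,h)
flow(j,j)

round 1: derive flow(b,b) via R0 from edge(b,b)
round 1: derive flow(b,g) via R0 from edge(b,g)
round 1: derive flow(c,b) via R0 from edge(c,b)
round 1: derive flow(f,d) via R0 from edge(f,d)
round 1: derive flow(f,f) via R0 from edge(f,f)
round 1: derive flow(f,g) via R0 from edge(f,g)
round 1: derive flow(g,c) via R0 from edge(g,c)
round 1: derive flow(g,e) via R0 from edge(g,e)
round 1: derive flow(g,j) via R0 from edge(g,j)
round 1: derive flow(h,e) via R0 from edge(h,e)
round 1: derive flow(h,f) via R0 from edge(h,f)
round 1: derive flow(j,b) via R0 from edge(j,b)
round 1: derive flow(j,c) via R0 from edge(j,c)
round 1: derive flow(b,f) via R2 from edge(b,b), red(b,f)
round 1: derive flow(b,h) via R2 from edge(b,b), red(b,h)
round 1: derive flow(c,f) via R2 from edge(c,b), red(b,f)
round 1: derive flow(c,g) via R2 from edge(c,b), red(b,g)
round 1: derive flow(c,h) via R2 from edge(c,b), red(b,h)
round 1: derive flow(f,e) via R2 from edge(f,d), red(d,e)
round 1: derive flow(f,h) via R2 from edge(f,d), red(d,h)
round 1: derive flow(f,j) via R2 from edge(f,d), red(d,j)
round 1: derive flow(g,b) via R2 from edge(g,e), red(e,b)
round 1: derive flow(g,f) via R2 from edge(g,c), red(c,f)
round 1: derive flow(g,g) via R2 from edge(g,c), red(c,g)
round 1: derive flow(h,b) via R2 from edge(h,e), red(e,b)
round 1: derive flow(h,d) via R2 from edge(h,f), red(f,d)
round 1: derive flow(h,g) via R2 from edge(h,f), red(f,g)
round 1: derive flow(h,j) via R2 from edge(h,e), red(e,j)
round 1: derive flow(j,f) via R2 from edge(j,b), red(b,f)
round 1: derive flow(j,g) via R2 from edge(j,b), red(b,g)
round 1: derive flow(j,h) via R2 from edge(j,b), red(b,h)
round 1: derive flow(j,j) via R2 from edge(j,c), red(c,j)
round 2: derive flow(b,c) via R1 from flow(b,g), flow(g,c)
round 2: derive flow(b,d) via R1 from flow(b,f), flow(f,d)
round 2: derive flow(b,e) via R1 from flow(b,f), flow(f,e)
round 2: derive flow(b,j) via R1 from flow(b,f), flow(f,j)
round 2: derive flow(c,c) via R1 from flow(c,g), flow(g,c)
round 2: derive flow(c,d) via R1 from flow(c,f), flow(f,d)
round 2: derive flow(c,e) via R1 from flow(c,f), flow(f,e)
round 2: derive flow(c,j) via R1 from flow(c,f), flow(f,j)
round 2: derive flow(f,b) via R1 from flow(f,g), flow(g,b)
round 2: derive flow(f,c) via R1 from flow(f,g), flow(g,c)
round 2: derive flow(g,d) via R1 from flow(g,f), flow(f,d)
round 2: derive flow(g,h) via R1 from flow(g,b), flow(b,h)
round 2: derive flow(h,c) via R1 from flow(h,g), flow(g,c)
round 2: derive flow(h,h) via R1 from flow(h,b), flow(b,h)
round 2: derive flow(j,d) via R1 from flow(j,f), flow(f,d)
round 2: derive flow(j,e) via R1 from flow(j,f), flow(f,e)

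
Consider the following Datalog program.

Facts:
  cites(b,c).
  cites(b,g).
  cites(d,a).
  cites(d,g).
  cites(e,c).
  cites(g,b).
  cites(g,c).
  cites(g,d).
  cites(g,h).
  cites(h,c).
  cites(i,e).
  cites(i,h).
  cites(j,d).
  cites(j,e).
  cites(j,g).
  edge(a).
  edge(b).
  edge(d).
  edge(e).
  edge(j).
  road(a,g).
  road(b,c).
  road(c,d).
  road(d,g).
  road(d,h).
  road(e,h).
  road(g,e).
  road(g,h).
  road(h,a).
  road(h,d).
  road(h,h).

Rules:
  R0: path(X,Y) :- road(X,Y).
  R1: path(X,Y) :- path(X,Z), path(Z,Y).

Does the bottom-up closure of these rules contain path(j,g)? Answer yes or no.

no

round 1: derive path(a,g) via R0 from road(a,g)
round 1: derive path(b,c) via R0 from road(b,c)
round 1: derive path(c,d) via R0 from road(c,d)
round 1: derive path(d,g) via R0 from road(d,g)
round 1: derive path(d,h) via R0 from road(d,h)
round 1: derive path(e,h) via R0 from road(e,h)
round 1: derive path(g,e) via R0 from road(g,e)
round 1: derive path(g,h) via R0 from road(g,h)
round 1: derive path(h,a) via R0 from road(h,a)
round 1: derive path(h,d) via R0 from road(h,d)
round 1: derive path(h,h) via R0 from road(h,h)
round 2: derive path(a,e) via R1 from path(a,g), path(g,e)
round 2: derive path(a,h) via R1 from path(a,g), path(g,h)
round 2: derive path(b,d) via R1 from path(b,c), path(c,d)
round 2: derive path(c,g) via R1 from path(c,d), path(d,g)
round 2: derive path(c,h) via R1 from path(c,d), path(d,h)
round 2: derive path(d,a) via R1 from path(d,h), path(h,a)
round 2: derive path(d,d) via R1 from path(d,h), path(h,d)
round 2: derive path(d,e) via R1 from path(d,g), path(g,e)
round 2: derive path(e,a) via R1 from path(e,h), path(h,a)
round 2: derive path(e,d) via R1 from path(e,h), path(h,d)
round 2: derive path(g,a) via R1 from path(g,h), path(h,a)
round 2: derive path(g,d) via R1 from path(g,h), path(h,d)
round 2: derive path(h,g) via R1 from path(h,a), path(a,g)
round 3: derive path(a,a) via R1 from path(a,e), path(e,a)
round 3: derive path(a,d) via R1 from path(a,e), path(e,d)
round 3: derive path(b,a) via R1 from path(b,d), path(d,a)
round 3: derive path(b,e) via R1 from path(b,d), path(d,e)
round 3: derive path(b,g) via R1 from path(b,c), path(c,g)
round 3: derive path(b,h) via R1 from path(b,c), path(c,h)
round 3: derive path(c,a) via R1 from path(c,d), path(d,a)
round 3: derive path(c,e) via R1 from path(c,d), path(d,e)
round 3: derive path(e,e) via R1 from path(e,a), path(a,e)
round 3: derive path(e,g) via R1 from path(e,a), path(a,g)
round 3: derive path(g,g) via R1 from path(g,a), path(a,g)
round 3: derive path(h,e) via R1 from path(h,a), path(a,e)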